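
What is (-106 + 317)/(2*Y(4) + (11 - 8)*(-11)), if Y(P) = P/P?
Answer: -211/31 ≈ -6.8064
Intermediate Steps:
Y(P) = 1
(-106 + 317)/(2*Y(4) + (11 - 8)*(-11)) = (-106 + 317)/(2*1 + (11 - 8)*(-11)) = 211/(2 + 3*(-11)) = 211/(2 - 33) = 211/(-31) = 211*(-1/31) = -211/31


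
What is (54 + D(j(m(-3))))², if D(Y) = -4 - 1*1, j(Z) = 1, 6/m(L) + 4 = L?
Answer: 2401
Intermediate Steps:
m(L) = 6/(-4 + L)
D(Y) = -5 (D(Y) = -4 - 1 = -5)
(54 + D(j(m(-3))))² = (54 - 5)² = 49² = 2401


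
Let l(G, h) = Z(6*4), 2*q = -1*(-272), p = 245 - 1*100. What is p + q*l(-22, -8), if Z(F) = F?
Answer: 3409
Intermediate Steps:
p = 145 (p = 245 - 100 = 145)
q = 136 (q = (-1*(-272))/2 = (½)*272 = 136)
l(G, h) = 24 (l(G, h) = 6*4 = 24)
p + q*l(-22, -8) = 145 + 136*24 = 145 + 3264 = 3409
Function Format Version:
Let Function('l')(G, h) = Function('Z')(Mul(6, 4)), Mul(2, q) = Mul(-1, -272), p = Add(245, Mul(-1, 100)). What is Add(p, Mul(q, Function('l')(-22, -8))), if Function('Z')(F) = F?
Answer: 3409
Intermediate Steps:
p = 145 (p = Add(245, -100) = 145)
q = 136 (q = Mul(Rational(1, 2), Mul(-1, -272)) = Mul(Rational(1, 2), 272) = 136)
Function('l')(G, h) = 24 (Function('l')(G, h) = Mul(6, 4) = 24)
Add(p, Mul(q, Function('l')(-22, -8))) = Add(145, Mul(136, 24)) = Add(145, 3264) = 3409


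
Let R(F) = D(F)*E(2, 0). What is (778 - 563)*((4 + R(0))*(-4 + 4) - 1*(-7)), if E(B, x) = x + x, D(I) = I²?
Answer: 1505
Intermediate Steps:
E(B, x) = 2*x
R(F) = 0 (R(F) = F²*(2*0) = F²*0 = 0)
(778 - 563)*((4 + R(0))*(-4 + 4) - 1*(-7)) = (778 - 563)*((4 + 0)*(-4 + 4) - 1*(-7)) = 215*(4*0 + 7) = 215*(0 + 7) = 215*7 = 1505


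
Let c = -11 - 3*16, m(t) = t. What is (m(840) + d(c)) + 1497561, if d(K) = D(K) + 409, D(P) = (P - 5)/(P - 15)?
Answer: 55456002/37 ≈ 1.4988e+6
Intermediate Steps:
D(P) = (-5 + P)/(-15 + P)
c = -59 (c = -11 - 48 = -59)
d(K) = 409 + (-5 + K)/(-15 + K) (d(K) = (-5 + K)/(-15 + K) + 409 = 409 + (-5 + K)/(-15 + K))
(m(840) + d(c)) + 1497561 = (840 + 10*(-614 + 41*(-59))/(-15 - 59)) + 1497561 = (840 + 10*(-614 - 2419)/(-74)) + 1497561 = (840 + 10*(-1/74)*(-3033)) + 1497561 = (840 + 15165/37) + 1497561 = 46245/37 + 1497561 = 55456002/37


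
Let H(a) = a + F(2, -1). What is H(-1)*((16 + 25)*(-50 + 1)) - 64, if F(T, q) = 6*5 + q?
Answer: -56316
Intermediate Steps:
F(T, q) = 30 + q
H(a) = 29 + a (H(a) = a + (30 - 1) = a + 29 = 29 + a)
H(-1)*((16 + 25)*(-50 + 1)) - 64 = (29 - 1)*((16 + 25)*(-50 + 1)) - 64 = 28*(41*(-49)) - 64 = 28*(-2009) - 64 = -56252 - 64 = -56316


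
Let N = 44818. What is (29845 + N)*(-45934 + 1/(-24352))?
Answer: -83516894607847/24352 ≈ -3.4296e+9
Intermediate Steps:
(29845 + N)*(-45934 + 1/(-24352)) = (29845 + 44818)*(-45934 + 1/(-24352)) = 74663*(-45934 - 1/24352) = 74663*(-1118584769/24352) = -83516894607847/24352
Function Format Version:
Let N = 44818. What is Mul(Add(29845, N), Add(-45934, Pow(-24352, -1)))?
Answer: Rational(-83516894607847, 24352) ≈ -3.4296e+9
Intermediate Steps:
Mul(Add(29845, N), Add(-45934, Pow(-24352, -1))) = Mul(Add(29845, 44818), Add(-45934, Pow(-24352, -1))) = Mul(74663, Add(-45934, Rational(-1, 24352))) = Mul(74663, Rational(-1118584769, 24352)) = Rational(-83516894607847, 24352)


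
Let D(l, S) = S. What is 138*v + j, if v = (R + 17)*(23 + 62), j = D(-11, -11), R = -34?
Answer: -199421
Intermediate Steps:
j = -11
v = -1445 (v = (-34 + 17)*(23 + 62) = -17*85 = -1445)
138*v + j = 138*(-1445) - 11 = -199410 - 11 = -199421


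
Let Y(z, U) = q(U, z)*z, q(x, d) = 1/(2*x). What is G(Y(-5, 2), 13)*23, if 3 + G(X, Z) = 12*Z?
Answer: 3519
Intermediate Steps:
q(x, d) = 1/(2*x)
Y(z, U) = z/(2*U) (Y(z, U) = (1/(2*U))*z = z/(2*U))
G(X, Z) = -3 + 12*Z
G(Y(-5, 2), 13)*23 = (-3 + 12*13)*23 = (-3 + 156)*23 = 153*23 = 3519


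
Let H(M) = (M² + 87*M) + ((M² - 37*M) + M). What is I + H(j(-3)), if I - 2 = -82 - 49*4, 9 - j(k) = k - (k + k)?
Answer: 102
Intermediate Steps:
j(k) = 9 + k (j(k) = 9 - (k - (k + k)) = 9 - (k - 2*k) = 9 - (-1)*k = 9 + k)
H(M) = 2*M² + 51*M (H(M) = (M² + 87*M) + (M² - 36*M) = 2*M² + 51*M)
I = -276 (I = 2 + (-82 - 49*4) = 2 + (-82 - 196) = 2 - 278 = -276)
I + H(j(-3)) = -276 + (9 - 3)*(51 + 2*(9 - 3)) = -276 + 6*(51 + 2*6) = -276 + 6*(51 + 12) = -276 + 6*63 = -276 + 378 = 102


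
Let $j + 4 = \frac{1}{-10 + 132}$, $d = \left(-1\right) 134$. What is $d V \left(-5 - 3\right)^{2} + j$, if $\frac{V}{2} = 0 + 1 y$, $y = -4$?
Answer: $\frac{8369689}{122} \approx 68604.0$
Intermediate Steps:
$d = -134$
$j = - \frac{487}{122}$ ($j = -4 + \frac{1}{-10 + 132} = -4 + \frac{1}{122} = - \frac{487}{122} \approx -3.9918$)
$V = -8$ ($V = 2 \left(0 + 1 \left(-4\right)\right) = 2 \left(0 - 4\right) = 2 \left(-4\right) = -8$)
$d V \left(-5 - 3\right)^{2} + j = - 134 \left(- 8 \left(-5 - 3\right)^{2}\right) - \frac{487}{122} = - 134 \left(- 8 \left(-8\right)^{2}\right) - \frac{487}{122} = - 134 \left(\left(-8\right) 64\right) - \frac{487}{122} = \left(-134\right) \left(-512\right) - \frac{487}{122} = 68608 - \frac{487}{122} = \frac{8369689}{122}$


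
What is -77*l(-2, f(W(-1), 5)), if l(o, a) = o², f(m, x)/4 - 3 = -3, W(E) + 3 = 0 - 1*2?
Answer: -308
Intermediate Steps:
W(E) = -5 (W(E) = -3 + (0 - 1*2) = -3 + (0 - 2) = -3 - 2 = -5)
f(m, x) = 0 (f(m, x) = 12 + 4*(-3) = 12 - 12 = 0)
-77*l(-2, f(W(-1), 5)) = -77*(-2)² = -77*4 = -308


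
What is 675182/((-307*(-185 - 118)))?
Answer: 675182/93021 ≈ 7.2584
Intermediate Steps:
675182/((-307*(-185 - 118))) = 675182/((-307*(-303))) = 675182/93021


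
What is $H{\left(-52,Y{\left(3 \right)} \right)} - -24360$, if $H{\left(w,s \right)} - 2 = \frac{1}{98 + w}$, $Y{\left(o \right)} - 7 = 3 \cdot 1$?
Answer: $\frac{1120653}{46} \approx 24362.0$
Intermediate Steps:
$Y{\left(o \right)} = 10$ ($Y{\left(o \right)} = 7 + 3 \cdot 1 = 7 + 3 = 10$)
$H{\left(w,s \right)} = 2 + \frac{1}{98 + w}$
$H{\left(-52,Y{\left(3 \right)} \right)} - -24360 = \frac{197 + 2 \left(-52\right)}{98 - 52} - -24360 = \frac{197 - 104}{46} + 24360 = \frac{1}{46} \cdot 93 + 24360 = \frac{93}{46} + 24360 = \frac{1120653}{46}$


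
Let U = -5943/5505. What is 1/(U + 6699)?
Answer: 1835/12290684 ≈ 0.00014930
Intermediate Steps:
U = -1981/1835 (U = -5943*1/5505 = -1981/1835 ≈ -1.0796)
1/(U + 6699) = 1/(-1981/1835 + 6699) = 1/(12290684/1835) = 1835/12290684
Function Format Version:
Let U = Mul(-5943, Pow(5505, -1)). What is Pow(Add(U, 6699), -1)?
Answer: Rational(1835, 12290684) ≈ 0.00014930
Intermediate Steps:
U = Rational(-1981, 1835) (U = Mul(-5943, Rational(1, 5505)) = Rational(-1981, 1835) ≈ -1.0796)
Pow(Add(U, 6699), -1) = Pow(Add(Rational(-1981, 1835), 6699), -1) = Pow(Rational(12290684, 1835), -1) = Rational(1835, 12290684)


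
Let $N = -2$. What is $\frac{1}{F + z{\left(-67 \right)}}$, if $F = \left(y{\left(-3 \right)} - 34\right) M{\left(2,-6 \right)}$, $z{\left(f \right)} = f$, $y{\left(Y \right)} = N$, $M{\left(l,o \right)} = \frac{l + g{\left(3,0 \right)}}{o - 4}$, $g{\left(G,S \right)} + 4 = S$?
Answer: $- \frac{5}{371} \approx -0.013477$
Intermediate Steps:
$g{\left(G,S \right)} = -4 + S$
$M{\left(l,o \right)} = \frac{-4 + l}{-4 + o}$ ($M{\left(l,o \right)} = \frac{l + \left(-4 + 0\right)}{o - 4} = \frac{l - 4}{-4 + o} = \frac{-4 + l}{-4 + o}$)
$y{\left(Y \right)} = -2$
$F = - \frac{36}{5}$ ($F = \left(-2 - 34\right) \frac{-4 + 2}{-4 - 6} = - 36 \frac{1}{-10} \left(-2\right) = - 36 \left(\left(- \frac{1}{10}\right) \left(-2\right)\right) = \left(-36\right) \frac{1}{5} = - \frac{36}{5} \approx -7.2$)
$\frac{1}{F + z{\left(-67 \right)}} = \frac{1}{- \frac{36}{5} - 67} = \frac{1}{- \frac{371}{5}} = - \frac{5}{371}$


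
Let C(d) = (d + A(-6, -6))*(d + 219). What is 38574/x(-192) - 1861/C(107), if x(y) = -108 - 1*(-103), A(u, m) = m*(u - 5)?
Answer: -2175505757/281990 ≈ -7714.8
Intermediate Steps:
A(u, m) = m*(-5 + u)
C(d) = (66 + d)*(219 + d) (C(d) = (d - 6*(-5 - 6))*(d + 219) = (d - 6*(-11))*(219 + d) = (d + 66)*(219 + d) = (66 + d)*(219 + d))
x(y) = -5 (x(y) = -108 + 103 = -5)
38574/x(-192) - 1861/C(107) = 38574/(-5) - 1861/(14454 + 107² + 285*107) = 38574*(-⅕) - 1861/(14454 + 11449 + 30495) = -38574/5 - 1861/56398 = -2175505757/281990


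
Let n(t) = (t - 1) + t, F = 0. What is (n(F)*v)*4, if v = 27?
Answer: -108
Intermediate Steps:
n(t) = -1 + 2*t (n(t) = (-1 + t) + t = -1 + 2*t)
(n(F)*v)*4 = ((-1 + 2*0)*27)*4 = ((-1 + 0)*27)*4 = -1*27*4 = -27*4 = -108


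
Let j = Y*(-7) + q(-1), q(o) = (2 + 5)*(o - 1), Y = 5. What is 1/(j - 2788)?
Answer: -1/2837 ≈ -0.00035249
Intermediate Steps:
q(o) = -7 + 7*o (q(o) = 7*(-1 + o) = -7 + 7*o)
j = -49 (j = 5*(-7) + (-7 + 7*(-1)) = -35 + (-7 - 7) = -35 - 14 = -49)
1/(j - 2788) = 1/(-49 - 2788) = 1/(-2837) = -1/2837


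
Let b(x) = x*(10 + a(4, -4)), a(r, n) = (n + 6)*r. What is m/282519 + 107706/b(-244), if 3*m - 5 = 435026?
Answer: -4965351005/206803908 ≈ -24.010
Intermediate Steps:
m = 435031/3 (m = 5/3 + (1/3)*435026 = 5/3 + 435026/3 = 435031/3 ≈ 1.4501e+5)
a(r, n) = r*(6 + n) (a(r, n) = (6 + n)*r = r*(6 + n))
b(x) = 18*x (b(x) = x*(10 + 4*(6 - 4)) = x*(10 + 4*2) = x*(10 + 8) = x*18 = 18*x)
m/282519 + 107706/b(-244) = (435031/3)/282519 + 107706/((18*(-244))) = (435031/3)*(1/282519) + 107706/(-4392) = 435031/847557 + 107706*(-1/4392) = 435031/847557 - 17951/732 = -4965351005/206803908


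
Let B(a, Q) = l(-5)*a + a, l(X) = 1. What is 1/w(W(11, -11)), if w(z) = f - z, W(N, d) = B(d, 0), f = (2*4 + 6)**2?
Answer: 1/218 ≈ 0.0045872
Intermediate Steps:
f = 196 (f = (8 + 6)**2 = 14**2 = 196)
B(a, Q) = 2*a (B(a, Q) = 1*a + a = a + a = 2*a)
W(N, d) = 2*d
w(z) = 196 - z
1/w(W(11, -11)) = 1/(196 - 2*(-11)) = 1/(196 - 1*(-22)) = 1/(196 + 22) = 1/218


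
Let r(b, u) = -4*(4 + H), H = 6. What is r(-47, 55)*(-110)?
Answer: 4400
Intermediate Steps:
r(b, u) = -40 (r(b, u) = -4*(4 + 6) = -4*10 = -40)
r(-47, 55)*(-110) = -40*(-110) = 4400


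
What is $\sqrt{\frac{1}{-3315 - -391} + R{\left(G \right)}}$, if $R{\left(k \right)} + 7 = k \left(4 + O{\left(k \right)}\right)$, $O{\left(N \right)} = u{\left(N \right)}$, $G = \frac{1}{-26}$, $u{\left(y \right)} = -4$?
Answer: $\frac{i \sqrt{14962839}}{1462} \approx 2.6458 i$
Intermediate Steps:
$G = - \frac{1}{26} \approx -0.038462$
$O{\left(N \right)} = -4$
$R{\left(k \right)} = -7$ ($R{\left(k \right)} = -7 + k \left(4 - 4\right) = -7 + k 0 = -7 + 0 = -7$)
$\sqrt{\frac{1}{-3315 - -391} + R{\left(G \right)}} = \sqrt{\frac{1}{-3315 - -391} - 7} = \sqrt{\frac{1}{-3315 + \left(-1766 + 2157\right)} - 7} = \sqrt{\frac{1}{-3315 + 391} - 7} = \sqrt{\frac{1}{-2924} - 7} = \sqrt{- \frac{1}{2924} - 7} = \sqrt{- \frac{20469}{2924}} = \frac{i \sqrt{14962839}}{1462}$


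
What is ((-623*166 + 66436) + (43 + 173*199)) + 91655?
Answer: 89143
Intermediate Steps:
((-623*166 + 66436) + (43 + 173*199)) + 91655 = ((-103418 + 66436) + (43 + 34427)) + 91655 = (-36982 + 34470) + 91655 = -2512 + 91655 = 89143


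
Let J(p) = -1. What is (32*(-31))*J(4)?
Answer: 992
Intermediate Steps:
(32*(-31))*J(4) = (32*(-31))*(-1) = -992*(-1) = 992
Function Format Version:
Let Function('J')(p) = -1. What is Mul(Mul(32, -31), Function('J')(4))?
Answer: 992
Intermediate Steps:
Mul(Mul(32, -31), Function('J')(4)) = Mul(Mul(32, -31), -1) = Mul(-992, -1) = 992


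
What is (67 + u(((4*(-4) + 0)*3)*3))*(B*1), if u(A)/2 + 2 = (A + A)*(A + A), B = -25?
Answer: -4148775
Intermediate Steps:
u(A) = -4 + 8*A² (u(A) = -4 + 2*((A + A)*(A + A)) = -4 + 2*((2*A)*(2*A)) = -4 + 2*(4*A²) = -4 + 8*A²)
(67 + u(((4*(-4) + 0)*3)*3))*(B*1) = (67 + (-4 + 8*(((4*(-4) + 0)*3)*3)²))*(-25*1) = (67 + (-4 + 8*(((-16 + 0)*3)*3)²))*(-25) = (67 + (-4 + 8*(-16*3*3)²))*(-25) = (67 + (-4 + 8*(-48*3)²))*(-25) = (67 + (-4 + 8*(-144)²))*(-25) = (67 + (-4 + 8*20736))*(-25) = (67 + (-4 + 165888))*(-25) = (67 + 165884)*(-25) = 165951*(-25) = -4148775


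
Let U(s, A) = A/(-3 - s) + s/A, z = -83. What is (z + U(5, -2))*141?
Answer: -48081/4 ≈ -12020.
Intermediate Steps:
(z + U(5, -2))*141 = (-83 + (5² - 1*(-2)² + 3*5)/((-2)*(3 + 5)))*141 = (-83 - ½*(25 - 1*4 + 15)/8)*141 = (-83 - ½*⅛*(25 - 4 + 15))*141 = (-83 - ½*⅛*36)*141 = (-83 - 9/4)*141 = -341/4*141 = -48081/4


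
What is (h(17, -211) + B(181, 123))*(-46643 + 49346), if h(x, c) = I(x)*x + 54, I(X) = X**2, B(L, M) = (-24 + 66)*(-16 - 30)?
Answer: 8203605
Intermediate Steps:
B(L, M) = -1932 (B(L, M) = 42*(-46) = -1932)
h(x, c) = 54 + x**3 (h(x, c) = x**2*x + 54 = x**3 + 54 = 54 + x**3)
(h(17, -211) + B(181, 123))*(-46643 + 49346) = ((54 + 17**3) - 1932)*(-46643 + 49346) = ((54 + 4913) - 1932)*2703 = (4967 - 1932)*2703 = 3035*2703 = 8203605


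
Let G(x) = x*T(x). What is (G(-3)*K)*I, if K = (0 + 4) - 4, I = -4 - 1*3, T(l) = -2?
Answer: 0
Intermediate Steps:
I = -7 (I = -4 - 3 = -7)
K = 0 (K = 4 - 4 = 0)
G(x) = -2*x (G(x) = x*(-2) = -2*x)
(G(-3)*K)*I = (-2*(-3)*0)*(-7) = (6*0)*(-7) = 0*(-7) = 0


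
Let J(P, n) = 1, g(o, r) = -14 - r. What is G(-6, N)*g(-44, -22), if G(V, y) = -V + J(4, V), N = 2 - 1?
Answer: 56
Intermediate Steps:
N = 1
G(V, y) = 1 - V (G(V, y) = -V + 1 = 1 - V)
G(-6, N)*g(-44, -22) = (1 - 1*(-6))*(-14 - 1*(-22)) = (1 + 6)*(-14 + 22) = 7*8 = 56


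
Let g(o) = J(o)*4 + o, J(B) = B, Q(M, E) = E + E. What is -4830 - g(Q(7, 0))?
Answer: -4830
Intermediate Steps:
Q(M, E) = 2*E
g(o) = 5*o (g(o) = o*4 + o = 4*o + o = 5*o)
-4830 - g(Q(7, 0)) = -4830 - 5*2*0 = -4830 - 5*0 = -4830 - 1*0 = -4830 + 0 = -4830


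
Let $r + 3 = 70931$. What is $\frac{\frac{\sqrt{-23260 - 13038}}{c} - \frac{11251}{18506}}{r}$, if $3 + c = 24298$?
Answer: $- \frac{11251}{1312593568} + \frac{i \sqrt{36298}}{1723195760} \approx -8.5716 \cdot 10^{-6} + 1.1056 \cdot 10^{-7} i$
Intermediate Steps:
$r = 70928$ ($r = -3 + 70931 = 70928$)
$c = 24295$ ($c = -3 + 24298 = 24295$)
$\frac{\frac{\sqrt{-23260 - 13038}}{c} - \frac{11251}{18506}}{r} = \frac{\frac{\sqrt{-23260 - 13038}}{24295} - \frac{11251}{18506}}{70928} = \left(\sqrt{-36298} \cdot \frac{1}{24295} - \frac{11251}{18506}\right) \frac{1}{70928} = \left(i \sqrt{36298} \cdot \frac{1}{24295} - \frac{11251}{18506}\right) \frac{1}{70928} = \left(\frac{i \sqrt{36298}}{24295} - \frac{11251}{18506}\right) \frac{1}{70928} = \left(- \frac{11251}{18506} + \frac{i \sqrt{36298}}{24295}\right) \frac{1}{70928} = - \frac{11251}{1312593568} + \frac{i \sqrt{36298}}{1723195760}$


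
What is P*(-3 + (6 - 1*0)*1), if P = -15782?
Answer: -47346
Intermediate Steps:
P*(-3 + (6 - 1*0)*1) = -15782*(-3 + (6 - 1*0)*1) = -15782*(-3 + (6 + 0)*1) = -15782*(-3 + 6*1) = -15782*(-3 + 6) = -15782*3 = -47346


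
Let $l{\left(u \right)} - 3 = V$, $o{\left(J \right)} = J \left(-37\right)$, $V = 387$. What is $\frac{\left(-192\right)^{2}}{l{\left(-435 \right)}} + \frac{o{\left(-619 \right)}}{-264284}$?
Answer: $\frac{1622272201}{17178460} \approx 94.436$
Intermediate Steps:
$o{\left(J \right)} = - 37 J$
$l{\left(u \right)} = 390$ ($l{\left(u \right)} = 3 + 387 = 390$)
$\frac{\left(-192\right)^{2}}{l{\left(-435 \right)}} + \frac{o{\left(-619 \right)}}{-264284} = \frac{\left(-192\right)^{2}}{390} + \frac{\left(-37\right) \left(-619\right)}{-264284} = 36864 \cdot \frac{1}{390} + 22903 \left(- \frac{1}{264284}\right) = \frac{6144}{65} - \frac{22903}{264284} = \frac{1622272201}{17178460}$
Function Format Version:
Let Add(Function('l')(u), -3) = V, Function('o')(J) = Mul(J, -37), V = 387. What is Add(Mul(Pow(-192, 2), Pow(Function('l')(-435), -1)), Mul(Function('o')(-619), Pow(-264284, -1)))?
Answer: Rational(1622272201, 17178460) ≈ 94.436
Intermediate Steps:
Function('o')(J) = Mul(-37, J)
Function('l')(u) = 390 (Function('l')(u) = Add(3, 387) = 390)
Add(Mul(Pow(-192, 2), Pow(Function('l')(-435), -1)), Mul(Function('o')(-619), Pow(-264284, -1))) = Add(Mul(Pow(-192, 2), Pow(390, -1)), Mul(Mul(-37, -619), Pow(-264284, -1))) = Add(Mul(36864, Rational(1, 390)), Mul(22903, Rational(-1, 264284))) = Add(Rational(6144, 65), Rational(-22903, 264284)) = Rational(1622272201, 17178460)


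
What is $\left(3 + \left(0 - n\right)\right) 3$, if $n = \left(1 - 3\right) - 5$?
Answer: $30$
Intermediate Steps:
$n = -7$ ($n = -2 - 5 = -7$)
$\left(3 + \left(0 - n\right)\right) 3 = \left(3 + \left(0 - -7\right)\right) 3 = \left(3 + \left(0 + 7\right)\right) 3 = \left(3 + 7\right) 3 = 10 \cdot 3 = 30$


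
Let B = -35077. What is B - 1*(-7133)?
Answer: -27944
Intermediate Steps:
B - 1*(-7133) = -35077 - 1*(-7133) = -35077 + 7133 = -27944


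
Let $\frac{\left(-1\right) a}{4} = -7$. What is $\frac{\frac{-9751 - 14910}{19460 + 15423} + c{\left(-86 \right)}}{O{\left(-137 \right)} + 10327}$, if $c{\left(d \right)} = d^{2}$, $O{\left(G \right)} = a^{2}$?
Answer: $\frac{257970007}{387585013} \approx 0.66558$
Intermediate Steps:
$a = 28$ ($a = \left(-4\right) \left(-7\right) = 28$)
$O{\left(G \right)} = 784$ ($O{\left(G \right)} = 28^{2} = 784$)
$\frac{\frac{-9751 - 14910}{19460 + 15423} + c{\left(-86 \right)}}{O{\left(-137 \right)} + 10327} = \frac{\frac{-9751 - 14910}{19460 + 15423} + \left(-86\right)^{2}}{784 + 10327} = \frac{- \frac{24661}{34883} + 7396}{11111} = \left(\left(-24661\right) \frac{1}{34883} + 7396\right) \frac{1}{11111} = \left(- \frac{24661}{34883} + 7396\right) \frac{1}{11111} = \frac{257970007}{34883} \cdot \frac{1}{11111} = \frac{257970007}{387585013}$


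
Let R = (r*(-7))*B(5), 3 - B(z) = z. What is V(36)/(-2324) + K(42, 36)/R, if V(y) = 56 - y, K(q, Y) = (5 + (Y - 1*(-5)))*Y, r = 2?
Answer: 34357/581 ≈ 59.134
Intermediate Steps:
B(z) = 3 - z
R = 28 (R = (2*(-7))*(3 - 1*5) = -14*(3 - 5) = -14*(-2) = 28)
K(q, Y) = Y*(10 + Y) (K(q, Y) = (5 + (Y + 5))*Y = (5 + (5 + Y))*Y = (10 + Y)*Y = Y*(10 + Y))
V(36)/(-2324) + K(42, 36)/R = (56 - 1*36)/(-2324) + (36*(10 + 36))/28 = (56 - 36)*(-1/2324) + (36*46)*(1/28) = 20*(-1/2324) + 1656*(1/28) = -5/581 + 414/7 = 34357/581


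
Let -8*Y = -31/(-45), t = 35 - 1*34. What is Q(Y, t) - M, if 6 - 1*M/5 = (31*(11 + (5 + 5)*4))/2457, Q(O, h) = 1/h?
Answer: -21116/819 ≈ -25.783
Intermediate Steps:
t = 1 (t = 35 - 34 = 1)
Y = -31/360 (Y = -(-31)/(8*(-45)) = -(-31)*(-1)/(8*45) = -1/8*31/45 = -31/360 ≈ -0.086111)
M = 21935/819 (M = 30 - 5*31*(11 + (5 + 5)*4)/2457 = 30 - 5*31*(11 + 10*4)/2457 = 30 - 5*31*(11 + 40)/2457 = 30 - 5*31*51/2457 = 30 - 7905/2457 = 30 - 5*527/819 = 30 - 2635/819 = 21935/819 ≈ 26.783)
Q(Y, t) - M = 1/1 - 1*21935/819 = 1 - 21935/819 = -21116/819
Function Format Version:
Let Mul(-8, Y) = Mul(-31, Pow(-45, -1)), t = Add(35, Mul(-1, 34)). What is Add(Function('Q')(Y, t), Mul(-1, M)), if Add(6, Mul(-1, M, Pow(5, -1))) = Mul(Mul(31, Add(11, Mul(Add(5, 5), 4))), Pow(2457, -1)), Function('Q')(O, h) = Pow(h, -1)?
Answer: Rational(-21116, 819) ≈ -25.783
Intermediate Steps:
t = 1 (t = Add(35, -34) = 1)
Y = Rational(-31, 360) (Y = Mul(Rational(-1, 8), Mul(-31, Pow(-45, -1))) = Mul(Rational(-1, 8), Mul(-31, Rational(-1, 45))) = Mul(Rational(-1, 8), Rational(31, 45)) = Rational(-31, 360) ≈ -0.086111)
M = Rational(21935, 819) (M = Add(30, Mul(-5, Mul(Mul(31, Add(11, Mul(Add(5, 5), 4))), Pow(2457, -1)))) = Add(30, Mul(-5, Mul(Mul(31, Add(11, Mul(10, 4))), Rational(1, 2457)))) = Add(30, Mul(-5, Mul(Mul(31, Add(11, 40)), Rational(1, 2457)))) = Add(30, Mul(-5, Mul(Mul(31, 51), Rational(1, 2457)))) = Add(30, Mul(-5, Mul(1581, Rational(1, 2457)))) = Add(30, Mul(-5, Rational(527, 819))) = Add(30, Rational(-2635, 819)) = Rational(21935, 819) ≈ 26.783)
Add(Function('Q')(Y, t), Mul(-1, M)) = Add(Pow(1, -1), Mul(-1, Rational(21935, 819))) = Add(1, Rational(-21935, 819)) = Rational(-21116, 819)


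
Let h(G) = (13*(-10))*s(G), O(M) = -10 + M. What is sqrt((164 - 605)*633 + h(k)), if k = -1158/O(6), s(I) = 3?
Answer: I*sqrt(279543) ≈ 528.72*I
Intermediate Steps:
k = 579/2 (k = -1158/(-10 + 6) = -1158/(-4) = -1158*(-1/4) = 579/2 ≈ 289.50)
h(G) = -390 (h(G) = (13*(-10))*3 = -130*3 = -390)
sqrt((164 - 605)*633 + h(k)) = sqrt((164 - 605)*633 - 390) = sqrt(-441*633 - 390) = sqrt(-279153 - 390) = sqrt(-279543) = I*sqrt(279543)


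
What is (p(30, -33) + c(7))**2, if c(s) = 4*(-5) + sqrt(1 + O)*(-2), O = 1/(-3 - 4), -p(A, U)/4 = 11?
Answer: 28696/7 + 256*sqrt(42)/7 ≈ 4336.4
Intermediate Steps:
p(A, U) = -44 (p(A, U) = -4*11 = -44)
O = -1/7 (O = 1/(-7) = -1/7 ≈ -0.14286)
c(s) = -20 - 2*sqrt(42)/7 (c(s) = 4*(-5) + sqrt(1 - 1/7)*(-2) = -20 + sqrt(6/7)*(-2) = -20 + (sqrt(42)/7)*(-2) = -20 - 2*sqrt(42)/7)
(p(30, -33) + c(7))**2 = (-44 + (-20 - 2*sqrt(42)/7))**2 = (-64 - 2*sqrt(42)/7)**2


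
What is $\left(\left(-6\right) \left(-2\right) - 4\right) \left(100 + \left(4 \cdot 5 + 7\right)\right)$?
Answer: $1016$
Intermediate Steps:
$\left(\left(-6\right) \left(-2\right) - 4\right) \left(100 + \left(4 \cdot 5 + 7\right)\right) = \left(12 - 4\right) \left(100 + \left(20 + 7\right)\right) = 8 \left(100 + 27\right) = 8 \cdot 127 = 1016$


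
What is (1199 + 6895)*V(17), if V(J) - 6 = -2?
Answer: 32376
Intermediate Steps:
V(J) = 4 (V(J) = 6 - 2 = 4)
(1199 + 6895)*V(17) = (1199 + 6895)*4 = 8094*4 = 32376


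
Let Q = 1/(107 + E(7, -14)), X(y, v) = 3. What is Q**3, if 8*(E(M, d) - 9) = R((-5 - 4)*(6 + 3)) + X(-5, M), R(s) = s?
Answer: 64/76765625 ≈ 8.3371e-7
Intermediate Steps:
E(M, d) = -3/4 (E(M, d) = 9 + ((-5 - 4)*(6 + 3) + 3)/8 = 9 + (-9*9 + 3)/8 = 9 + (-81 + 3)/8 = 9 + (1/8)*(-78) = 9 - 39/4 = -3/4)
Q = 4/425 (Q = 1/(107 - 3/4) = 1/(425/4) = 4/425 ≈ 0.0094118)
Q**3 = (4/425)**3 = 64/76765625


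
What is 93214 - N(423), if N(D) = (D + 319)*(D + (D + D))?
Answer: -848384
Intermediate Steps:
N(D) = 3*D*(319 + D) (N(D) = (319 + D)*(D + 2*D) = (319 + D)*(3*D) = 3*D*(319 + D))
93214 - N(423) = 93214 - 3*423*(319 + 423) = 93214 - 3*423*742 = 93214 - 1*941598 = 93214 - 941598 = -848384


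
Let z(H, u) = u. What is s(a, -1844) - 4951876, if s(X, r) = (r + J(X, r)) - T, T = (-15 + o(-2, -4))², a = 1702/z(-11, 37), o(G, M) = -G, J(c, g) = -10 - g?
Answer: -4952055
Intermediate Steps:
a = 46 (a = 1702/37 = 1702*(1/37) = 46)
T = 169 (T = (-15 - 1*(-2))² = (-15 + 2)² = (-13)² = 169)
s(X, r) = -179 (s(X, r) = (r + (-10 - r)) - 1*169 = -10 - 169 = -179)
s(a, -1844) - 4951876 = -179 - 4951876 = -4952055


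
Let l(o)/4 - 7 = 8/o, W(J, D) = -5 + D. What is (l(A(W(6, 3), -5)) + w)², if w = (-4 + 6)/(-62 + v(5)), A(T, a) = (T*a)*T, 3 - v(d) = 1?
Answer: 625681/900 ≈ 695.20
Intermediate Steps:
v(d) = 2 (v(d) = 3 - 1*1 = 3 - 1 = 2)
A(T, a) = a*T²
l(o) = 28 + 32/o (l(o) = 28 + 4*(8/o) = 28 + 32/o)
w = -1/30 (w = (-4 + 6)/(-62 + 2) = 2/(-60) = 2*(-1/60) = -1/30 ≈ -0.033333)
(l(A(W(6, 3), -5)) + w)² = ((28 + 32/((-5*(-5 + 3)²))) - 1/30)² = ((28 + 32/((-5*(-2)²))) - 1/30)² = ((28 + 32/((-5*4))) - 1/30)² = ((28 + 32/(-20)) - 1/30)² = ((28 + 32*(-1/20)) - 1/30)² = ((28 - 8/5) - 1/30)² = (132/5 - 1/30)² = (791/30)² = 625681/900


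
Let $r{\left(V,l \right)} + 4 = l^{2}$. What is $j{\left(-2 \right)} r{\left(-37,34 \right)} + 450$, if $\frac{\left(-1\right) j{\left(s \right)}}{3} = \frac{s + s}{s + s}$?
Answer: $-3006$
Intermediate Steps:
$r{\left(V,l \right)} = -4 + l^{2}$
$j{\left(s \right)} = -3$ ($j{\left(s \right)} = - 3 \frac{s + s}{s + s} = - 3 \frac{2 s}{2 s} = - 3 \cdot 2 s \frac{1}{2 s} = \left(-3\right) 1 = -3$)
$j{\left(-2 \right)} r{\left(-37,34 \right)} + 450 = - 3 \left(-4 + 34^{2}\right) + 450 = - 3 \left(-4 + 1156\right) + 450 = \left(-3\right) 1152 + 450 = -3456 + 450 = -3006$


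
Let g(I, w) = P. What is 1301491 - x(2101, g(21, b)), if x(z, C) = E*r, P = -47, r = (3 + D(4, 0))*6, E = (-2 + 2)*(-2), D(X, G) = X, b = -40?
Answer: 1301491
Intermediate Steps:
E = 0 (E = 0*(-2) = 0)
r = 42 (r = (3 + 4)*6 = 7*6 = 42)
g(I, w) = -47
x(z, C) = 0 (x(z, C) = 0*42 = 0)
1301491 - x(2101, g(21, b)) = 1301491 - 1*0 = 1301491 + 0 = 1301491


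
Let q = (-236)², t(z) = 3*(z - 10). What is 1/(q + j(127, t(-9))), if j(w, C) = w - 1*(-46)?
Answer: 1/55869 ≈ 1.7899e-5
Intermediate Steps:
t(z) = -30 + 3*z (t(z) = 3*(-10 + z) = -30 + 3*z)
j(w, C) = 46 + w (j(w, C) = w + 46 = 46 + w)
q = 55696
1/(q + j(127, t(-9))) = 1/(55696 + (46 + 127)) = 1/(55696 + 173) = 1/55869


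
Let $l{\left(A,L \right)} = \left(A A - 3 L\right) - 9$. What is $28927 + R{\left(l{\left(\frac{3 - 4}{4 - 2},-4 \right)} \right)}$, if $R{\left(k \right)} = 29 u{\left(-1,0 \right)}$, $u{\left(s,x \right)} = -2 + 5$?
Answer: $29014$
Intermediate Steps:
$u{\left(s,x \right)} = 3$
$l{\left(A,L \right)} = -9 + A^{2} - 3 L$ ($l{\left(A,L \right)} = \left(A^{2} - 3 L\right) - 9 = -9 + A^{2} - 3 L$)
$R{\left(k \right)} = 87$ ($R{\left(k \right)} = 29 \cdot 3 = 87$)
$28927 + R{\left(l{\left(\frac{3 - 4}{4 - 2},-4 \right)} \right)} = 28927 + 87 = 29014$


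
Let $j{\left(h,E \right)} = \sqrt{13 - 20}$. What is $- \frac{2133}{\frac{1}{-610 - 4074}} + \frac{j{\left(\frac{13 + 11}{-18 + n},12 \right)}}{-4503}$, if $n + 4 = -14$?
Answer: $9990972 - \frac{i \sqrt{7}}{4503} \approx 9.991 \cdot 10^{6} - 0.00058755 i$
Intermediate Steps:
$n = -18$ ($n = -4 - 14 = -18$)
$j{\left(h,E \right)} = i \sqrt{7}$ ($j{\left(h,E \right)} = \sqrt{-7} = i \sqrt{7}$)
$- \frac{2133}{\frac{1}{-610 - 4074}} + \frac{j{\left(\frac{13 + 11}{-18 + n},12 \right)}}{-4503} = - \frac{2133}{\frac{1}{-610 - 4074}} + \frac{i \sqrt{7}}{-4503} = - \frac{2133}{\frac{1}{-4684}} + i \sqrt{7} \left(- \frac{1}{4503}\right) = - \frac{2133}{- \frac{1}{4684}} - \frac{i \sqrt{7}}{4503} = \left(-2133\right) \left(-4684\right) - \frac{i \sqrt{7}}{4503} = 9990972 - \frac{i \sqrt{7}}{4503}$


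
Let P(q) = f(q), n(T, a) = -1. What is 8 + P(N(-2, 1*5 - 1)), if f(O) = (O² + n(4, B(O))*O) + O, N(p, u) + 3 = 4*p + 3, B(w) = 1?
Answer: 72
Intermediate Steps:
N(p, u) = 4*p (N(p, u) = -3 + (4*p + 3) = -3 + (3 + 4*p) = 4*p)
f(O) = O² (f(O) = (O² - O) + O = O²)
P(q) = q²
8 + P(N(-2, 1*5 - 1)) = 8 + (4*(-2))² = 8 + (-8)² = 8 + 64 = 72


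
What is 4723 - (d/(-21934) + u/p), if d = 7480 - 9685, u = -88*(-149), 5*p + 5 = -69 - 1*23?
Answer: 11486424509/2127598 ≈ 5398.8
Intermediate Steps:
p = -97/5 (p = -1 + (-69 - 1*23)/5 = -1 + (-69 - 23)/5 = -1 + (⅕)*(-92) = -1 - 92/5 = -97/5 ≈ -19.400)
u = 13112
d = -2205
4723 - (d/(-21934) + u/p) = 4723 - (-2205/(-21934) + 13112/(-97/5)) = 4723 - (-2205*(-1/21934) + 13112*(-5/97)) = 4723 - (2205/21934 - 65560/97) = 4723 - 1*(-1437779155/2127598) = 4723 + 1437779155/2127598 = 11486424509/2127598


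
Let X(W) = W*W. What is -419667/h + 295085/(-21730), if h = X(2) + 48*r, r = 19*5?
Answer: -1046613185/9917572 ≈ -105.53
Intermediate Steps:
X(W) = W²
r = 95
h = 4564 (h = 2² + 48*95 = 4 + 4560 = 4564)
-419667/h + 295085/(-21730) = -419667/4564 + 295085/(-21730) = -419667*1/4564 + 295085*(-1/21730) = -419667/4564 - 59017/4346 = -1046613185/9917572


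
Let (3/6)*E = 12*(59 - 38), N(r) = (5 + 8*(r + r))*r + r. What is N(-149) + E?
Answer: 354826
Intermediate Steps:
N(r) = r + r*(5 + 16*r) (N(r) = (5 + 8*(2*r))*r + r = (5 + 16*r)*r + r = r*(5 + 16*r) + r = r + r*(5 + 16*r))
E = 504 (E = 2*(12*(59 - 38)) = 2*(12*21) = 2*252 = 504)
N(-149) + E = 2*(-149)*(3 + 8*(-149)) + 504 = 2*(-149)*(3 - 1192) + 504 = 2*(-149)*(-1189) + 504 = 354322 + 504 = 354826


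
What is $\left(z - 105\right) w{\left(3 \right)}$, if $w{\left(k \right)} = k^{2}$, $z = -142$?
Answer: $-2223$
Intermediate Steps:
$\left(z - 105\right) w{\left(3 \right)} = \left(-142 - 105\right) 3^{2} = \left(-247\right) 9 = -2223$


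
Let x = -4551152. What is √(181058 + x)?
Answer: 3*I*√485566 ≈ 2090.5*I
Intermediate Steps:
√(181058 + x) = √(181058 - 4551152) = √(-4370094) = 3*I*√485566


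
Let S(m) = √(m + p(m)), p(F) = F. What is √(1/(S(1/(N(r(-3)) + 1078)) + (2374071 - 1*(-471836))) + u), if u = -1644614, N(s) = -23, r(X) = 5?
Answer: √(-4937841512116335 - 1644614*√2110)/√(3002431885 + √2110) ≈ 1282.4*I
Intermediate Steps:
S(m) = √2*√m (S(m) = √(m + m) = √(2*m) = √2*√m)
√(1/(S(1/(N(r(-3)) + 1078)) + (2374071 - 1*(-471836))) + u) = √(1/(√2*√(1/(-23 + 1078)) + (2374071 - 1*(-471836))) - 1644614) = √(1/(√2*√(1/1055) + (2374071 + 471836)) - 1644614) = √(1/(√2*√(1/1055) + 2845907) - 1644614) = √(1/(√2*(√1055/1055) + 2845907) - 1644614) = √(1/(√2110/1055 + 2845907) - 1644614) = √(1/(2845907 + √2110/1055) - 1644614) = √(-1644614 + 1/(2845907 + √2110/1055))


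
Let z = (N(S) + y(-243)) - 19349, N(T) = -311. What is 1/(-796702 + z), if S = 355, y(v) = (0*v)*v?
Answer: -1/816362 ≈ -1.2249e-6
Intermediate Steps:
y(v) = 0 (y(v) = 0*v = 0)
z = -19660 (z = (-311 + 0) - 19349 = -311 - 19349 = -19660)
1/(-796702 + z) = 1/(-796702 - 19660) = 1/(-816362) = -1/816362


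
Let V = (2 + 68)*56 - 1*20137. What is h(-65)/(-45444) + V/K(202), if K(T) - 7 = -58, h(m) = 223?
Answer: 81883775/257516 ≈ 317.98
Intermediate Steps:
V = -16217 (V = 70*56 - 20137 = 3920 - 20137 = -16217)
K(T) = -51 (K(T) = 7 - 58 = -51)
h(-65)/(-45444) + V/K(202) = 223/(-45444) - 16217/(-51) = 223*(-1/45444) - 16217*(-1/51) = -223/45444 + 16217/51 = 81883775/257516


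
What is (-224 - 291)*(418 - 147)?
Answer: -139565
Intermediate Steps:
(-224 - 291)*(418 - 147) = -515*271 = -139565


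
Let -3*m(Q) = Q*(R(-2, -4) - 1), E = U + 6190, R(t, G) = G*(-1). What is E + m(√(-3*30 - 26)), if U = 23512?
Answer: 29702 - 2*I*√29 ≈ 29702.0 - 10.77*I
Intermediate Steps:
R(t, G) = -G
E = 29702 (E = 23512 + 6190 = 29702)
m(Q) = -Q (m(Q) = -Q*(-1*(-4) - 1)/3 = -Q*(4 - 1)/3 = -Q*3/3 = -Q)
E + m(√(-3*30 - 26)) = 29702 - √(-3*30 - 26) = 29702 - √(-90 - 26) = 29702 - √(-116) = 29702 - 2*I*√29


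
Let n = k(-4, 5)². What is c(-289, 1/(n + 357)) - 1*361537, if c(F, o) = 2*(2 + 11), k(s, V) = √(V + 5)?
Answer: -361511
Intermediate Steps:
k(s, V) = √(5 + V)
n = 10 (n = (√(5 + 5))² = (√10)² = 10)
c(F, o) = 26 (c(F, o) = 2*13 = 26)
c(-289, 1/(n + 357)) - 1*361537 = 26 - 1*361537 = 26 - 361537 = -361511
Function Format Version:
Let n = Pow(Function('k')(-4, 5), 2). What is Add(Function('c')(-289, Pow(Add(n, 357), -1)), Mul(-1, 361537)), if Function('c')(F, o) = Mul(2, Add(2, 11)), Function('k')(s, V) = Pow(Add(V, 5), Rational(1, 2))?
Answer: -361511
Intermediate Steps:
Function('k')(s, V) = Pow(Add(5, V), Rational(1, 2))
n = 10 (n = Pow(Pow(Add(5, 5), Rational(1, 2)), 2) = Pow(Pow(10, Rational(1, 2)), 2) = 10)
Function('c')(F, o) = 26 (Function('c')(F, o) = Mul(2, 13) = 26)
Add(Function('c')(-289, Pow(Add(n, 357), -1)), Mul(-1, 361537)) = Add(26, Mul(-1, 361537)) = Add(26, -361537) = -361511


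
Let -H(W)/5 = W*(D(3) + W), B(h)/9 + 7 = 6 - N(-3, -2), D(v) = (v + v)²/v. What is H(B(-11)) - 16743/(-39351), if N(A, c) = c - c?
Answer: 1776376/13117 ≈ 135.43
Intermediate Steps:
N(A, c) = 0
D(v) = 4*v (D(v) = (2*v)²/v = (4*v²)/v = 4*v)
B(h) = -9 (B(h) = -63 + 9*(6 - 1*0) = -63 + 9*(6 + 0) = -63 + 9*6 = -63 + 54 = -9)
H(W) = -5*W*(12 + W) (H(W) = -5*W*(4*3 + W) = -5*W*(12 + W))
H(B(-11)) - 16743/(-39351) = -5*(-9)*(12 - 9) - 16743/(-39351) = -5*(-9)*3 - 16743*(-1/39351) = 135 + 5581/13117 = 1776376/13117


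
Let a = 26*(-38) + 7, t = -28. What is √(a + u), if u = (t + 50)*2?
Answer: I*√937 ≈ 30.61*I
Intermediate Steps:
u = 44 (u = (-28 + 50)*2 = 22*2 = 44)
a = -981 (a = -988 + 7 = -981)
√(a + u) = √(-981 + 44) = √(-937) = I*√937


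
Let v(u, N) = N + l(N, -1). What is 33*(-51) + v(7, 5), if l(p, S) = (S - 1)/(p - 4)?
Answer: -1680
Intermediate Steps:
l(p, S) = (-1 + S)/(-4 + p)
v(u, N) = N - 2/(-4 + N) (v(u, N) = N + (-1 - 1)/(-4 + N) = N - 2/(-4 + N))
33*(-51) + v(7, 5) = 33*(-51) + (-2 + 5*(-4 + 5))/(-4 + 5) = -1683 + (-2 + 5*1)/1 = -1683 + 1*(-2 + 5) = -1683 + 1*3 = -1683 + 3 = -1680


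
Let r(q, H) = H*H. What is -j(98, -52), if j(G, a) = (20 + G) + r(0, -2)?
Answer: -122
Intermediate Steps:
r(q, H) = H**2
j(G, a) = 24 + G (j(G, a) = (20 + G) + (-2)**2 = (20 + G) + 4 = 24 + G)
-j(98, -52) = -(24 + 98) = -1*122 = -122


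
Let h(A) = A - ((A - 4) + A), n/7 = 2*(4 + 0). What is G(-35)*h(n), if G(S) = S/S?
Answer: -52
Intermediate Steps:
n = 56 (n = 7*(2*(4 + 0)) = 7*(2*4) = 7*8 = 56)
h(A) = 4 - A (h(A) = A - ((-4 + A) + A) = A - (-4 + 2*A) = A + (4 - 2*A) = 4 - A)
G(S) = 1
G(-35)*h(n) = 1*(4 - 1*56) = 1*(4 - 56) = 1*(-52) = -52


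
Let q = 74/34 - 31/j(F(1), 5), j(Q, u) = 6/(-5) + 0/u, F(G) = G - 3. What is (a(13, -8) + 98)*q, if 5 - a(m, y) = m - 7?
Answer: 277129/102 ≈ 2716.9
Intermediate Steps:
a(m, y) = 12 - m (a(m, y) = 5 - (m - 7) = 5 - (-7 + m) = 5 + (7 - m) = 12 - m)
F(G) = -3 + G
j(Q, u) = -6/5 (j(Q, u) = 6*(-⅕) + 0 = -6/5 + 0 = -6/5)
q = 2857/102 (q = 74/34 - 31/(-6/5) = 74*(1/34) - 31*(-⅚) = 37/17 + 155/6 = 2857/102 ≈ 28.010)
(a(13, -8) + 98)*q = ((12 - 1*13) + 98)*(2857/102) = ((12 - 13) + 98)*(2857/102) = (-1 + 98)*(2857/102) = 97*(2857/102) = 277129/102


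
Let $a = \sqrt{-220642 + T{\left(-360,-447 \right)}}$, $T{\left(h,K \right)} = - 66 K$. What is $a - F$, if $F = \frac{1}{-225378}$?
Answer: $\frac{1}{225378} + 2 i \sqrt{47785} \approx 4.437 \cdot 10^{-6} + 437.2 i$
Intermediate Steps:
$F = - \frac{1}{225378} \approx -4.437 \cdot 10^{-6}$
$a = 2 i \sqrt{47785}$ ($a = \sqrt{-220642 - -29502} = \sqrt{-220642 + 29502} = \sqrt{-191140} = 2 i \sqrt{47785} \approx 437.2 i$)
$a - F = 2 i \sqrt{47785} - - \frac{1}{225378} = 2 i \sqrt{47785} + \frac{1}{225378} = \frac{1}{225378} + 2 i \sqrt{47785}$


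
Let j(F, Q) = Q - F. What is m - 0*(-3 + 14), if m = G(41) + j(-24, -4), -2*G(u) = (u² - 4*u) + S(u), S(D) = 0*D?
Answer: -1477/2 ≈ -738.50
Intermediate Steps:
S(D) = 0
G(u) = 2*u - u²/2 (G(u) = -((u² - 4*u) + 0)/2 = -(u² - 4*u)/2 = 2*u - u²/2)
m = -1477/2 (m = (½)*41*(4 - 1*41) + (-4 - 1*(-24)) = (½)*41*(4 - 41) + (-4 + 24) = (½)*41*(-37) + 20 = -1517/2 + 20 = -1477/2 ≈ -738.50)
m - 0*(-3 + 14) = -1477/2 - 0*(-3 + 14) = -1477/2 - 0*11 = -1477/2 - 1*0 = -1477/2 + 0 = -1477/2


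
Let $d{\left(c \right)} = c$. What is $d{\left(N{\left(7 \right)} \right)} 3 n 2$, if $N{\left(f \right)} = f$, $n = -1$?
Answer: $-42$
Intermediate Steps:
$d{\left(N{\left(7 \right)} \right)} 3 n 2 = 7 \cdot 3 \left(-1\right) 2 = 7 \left(\left(-3\right) 2\right) = 7 \left(-6\right) = -42$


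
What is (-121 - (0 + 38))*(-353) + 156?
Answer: 56283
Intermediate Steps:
(-121 - (0 + 38))*(-353) + 156 = (-121 - 1*38)*(-353) + 156 = (-121 - 38)*(-353) + 156 = -159*(-353) + 156 = 56127 + 156 = 56283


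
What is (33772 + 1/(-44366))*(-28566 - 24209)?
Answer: -79074289279025/44366 ≈ -1.7823e+9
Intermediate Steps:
(33772 + 1/(-44366))*(-28566 - 24209) = (33772 - 1/44366)*(-52775) = (1498328551/44366)*(-52775) = -79074289279025/44366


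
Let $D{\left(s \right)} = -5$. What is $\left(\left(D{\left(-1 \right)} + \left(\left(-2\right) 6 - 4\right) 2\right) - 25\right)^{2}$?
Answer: $3844$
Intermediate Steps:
$\left(\left(D{\left(-1 \right)} + \left(\left(-2\right) 6 - 4\right) 2\right) - 25\right)^{2} = \left(\left(-5 + \left(\left(-2\right) 6 - 4\right) 2\right) - 25\right)^{2} = \left(\left(-5 + \left(-12 - 4\right) 2\right) - 25\right)^{2} = \left(\left(-5 - 32\right) - 25\right)^{2} = \left(-37 - 25\right)^{2} = \left(-62\right)^{2} = 3844$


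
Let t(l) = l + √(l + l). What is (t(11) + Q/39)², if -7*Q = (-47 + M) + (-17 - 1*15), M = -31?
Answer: 11330407/74529 + 6226*√22/273 ≈ 259.00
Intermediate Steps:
Q = 110/7 (Q = -((-47 - 31) + (-17 - 1*15))/7 = -(-78 + (-17 - 15))/7 = -(-78 - 32)/7 = -⅐*(-110) = 110/7 ≈ 15.714)
t(l) = l + √2*√l (t(l) = l + √(2*l) = l + √2*√l)
(t(11) + Q/39)² = ((11 + √2*√11) + (110/7)/39)² = ((11 + √22) + (110/7)*(1/39))² = ((11 + √22) + 110/273)² = (3113/273 + √22)²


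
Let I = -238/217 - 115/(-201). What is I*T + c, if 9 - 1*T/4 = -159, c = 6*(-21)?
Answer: -993958/2077 ≈ -478.55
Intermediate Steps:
c = -126
T = 672 (T = 36 - 4*(-159) = 36 + 636 = 672)
I = -3269/6231 (I = -238*1/217 - 115*(-1/201) = -34/31 + 115/201 = -3269/6231 ≈ -0.52464)
I*T + c = -3269/6231*672 - 126 = -732256/2077 - 126 = -993958/2077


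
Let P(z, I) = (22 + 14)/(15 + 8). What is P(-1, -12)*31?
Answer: 1116/23 ≈ 48.522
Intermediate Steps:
P(z, I) = 36/23
P(-1, -12)*31 = (36/23)*31 = 1116/23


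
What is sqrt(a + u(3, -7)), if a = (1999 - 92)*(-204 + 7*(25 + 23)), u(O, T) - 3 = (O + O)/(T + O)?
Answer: 39*sqrt(662)/2 ≈ 501.72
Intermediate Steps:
u(O, T) = 3 + 2*O/(O + T) (u(O, T) = 3 + (O + O)/(T + O) = 3 + (2*O)/(O + T) = 3 + 2*O/(O + T))
a = 251724 (a = 1907*(-204 + 7*48) = 1907*(-204 + 336) = 1907*132 = 251724)
sqrt(a + u(3, -7)) = sqrt(251724 + (3*(-7) + 5*3)/(3 - 7)) = sqrt(251724 + (-21 + 15)/(-4)) = sqrt(251724 - 1/4*(-6)) = sqrt(251724 + 3/2) = sqrt(503451/2) = 39*sqrt(662)/2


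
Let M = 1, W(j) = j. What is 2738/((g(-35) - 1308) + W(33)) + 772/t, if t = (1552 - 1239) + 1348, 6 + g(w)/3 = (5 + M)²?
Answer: -3632998/1968285 ≈ -1.8458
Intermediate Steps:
g(w) = 90 (g(w) = -18 + 3*(5 + 1)² = -18 + 3*6² = -18 + 3*36 = -18 + 108 = 90)
t = 1661 (t = 313 + 1348 = 1661)
2738/((g(-35) - 1308) + W(33)) + 772/t = 2738/((90 - 1308) + 33) + 772/1661 = 2738/(-1218 + 33) + 772*(1/1661) = 2738/(-1185) + 772/1661 = 2738*(-1/1185) + 772/1661 = -2738/1185 + 772/1661 = -3632998/1968285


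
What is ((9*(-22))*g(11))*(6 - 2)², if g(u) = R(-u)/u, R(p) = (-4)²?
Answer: -4608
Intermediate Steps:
R(p) = 16
g(u) = 16/u
((9*(-22))*g(11))*(6 - 2)² = ((9*(-22))*(16/11))*(6 - 2)² = -3168/11*4² = -198*16/11*16 = -288*16 = -4608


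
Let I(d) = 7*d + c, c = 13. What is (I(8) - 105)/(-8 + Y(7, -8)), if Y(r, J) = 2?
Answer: 6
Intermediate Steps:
I(d) = 13 + 7*d (I(d) = 7*d + 13 = 13 + 7*d)
(I(8) - 105)/(-8 + Y(7, -8)) = ((13 + 7*8) - 105)/(-8 + 2) = ((13 + 56) - 105)/(-6) = -(69 - 105)/6 = -⅙*(-36) = 6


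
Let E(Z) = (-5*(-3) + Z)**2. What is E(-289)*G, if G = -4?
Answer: -300304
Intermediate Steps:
E(Z) = (15 + Z)**2
E(-289)*G = (15 - 289)**2*(-4) = (-274)**2*(-4) = 75076*(-4) = -300304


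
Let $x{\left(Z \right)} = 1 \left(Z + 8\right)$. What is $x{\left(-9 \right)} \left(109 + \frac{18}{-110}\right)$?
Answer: $- \frac{5986}{55} \approx -108.84$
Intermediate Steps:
$x{\left(Z \right)} = 8 + Z$ ($x{\left(Z \right)} = 1 \left(8 + Z\right) = 8 + Z$)
$x{\left(-9 \right)} \left(109 + \frac{18}{-110}\right) = \left(8 - 9\right) \left(109 + \frac{18}{-110}\right) = - (109 + 18 \left(- \frac{1}{110}\right)) = - (109 - \frac{9}{55}) = \left(-1\right) \frac{5986}{55} = - \frac{5986}{55}$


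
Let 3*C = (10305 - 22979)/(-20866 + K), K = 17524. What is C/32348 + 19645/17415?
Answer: 70794530063/62756122788 ≈ 1.1281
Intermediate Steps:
C = 6337/5013 (C = ((10305 - 22979)/(-20866 + 17524))/3 = (-12674/(-3342))/3 = (-12674*(-1/3342))/3 = (⅓)*(6337/1671) = 6337/5013 ≈ 1.2641)
C/32348 + 19645/17415 = (6337/5013)/32348 + 19645/17415 = (6337/5013)*(1/32348) + 19645*(1/17415) = 6337/162160524 + 3929/3483 = 70794530063/62756122788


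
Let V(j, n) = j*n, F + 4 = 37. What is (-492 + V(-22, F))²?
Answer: 1483524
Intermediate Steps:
F = 33 (F = -4 + 37 = 33)
(-492 + V(-22, F))² = (-492 - 22*33)² = (-492 - 726)² = (-1218)² = 1483524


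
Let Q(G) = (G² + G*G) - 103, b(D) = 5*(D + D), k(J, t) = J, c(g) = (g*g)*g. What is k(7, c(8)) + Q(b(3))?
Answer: 1704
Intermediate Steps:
c(g) = g³ (c(g) = g²*g = g³)
b(D) = 10*D (b(D) = 5*(2*D) = 10*D)
Q(G) = -103 + 2*G² (Q(G) = (G² + G²) - 103 = 2*G² - 103 = -103 + 2*G²)
k(7, c(8)) + Q(b(3)) = 7 + (-103 + 2*(10*3)²) = 7 + (-103 + 2*30²) = 7 + (-103 + 2*900) = 7 + (-103 + 1800) = 7 + 1697 = 1704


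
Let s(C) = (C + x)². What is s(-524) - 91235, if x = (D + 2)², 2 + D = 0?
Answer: 183341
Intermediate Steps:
D = -2 (D = -2 + 0 = -2)
x = 0 (x = (-2 + 2)² = 0² = 0)
s(C) = C² (s(C) = (C + 0)² = C²)
s(-524) - 91235 = (-524)² - 91235 = 274576 - 91235 = 183341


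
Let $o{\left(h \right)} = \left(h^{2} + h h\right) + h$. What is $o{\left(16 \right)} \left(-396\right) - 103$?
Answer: $-209191$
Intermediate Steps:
$o{\left(h \right)} = h + 2 h^{2}$ ($o{\left(h \right)} = \left(h^{2} + h^{2}\right) + h = 2 h^{2} + h = h + 2 h^{2}$)
$o{\left(16 \right)} \left(-396\right) - 103 = 16 \left(1 + 2 \cdot 16\right) \left(-396\right) - 103 = 16 \left(1 + 32\right) \left(-396\right) - 103 = 16 \cdot 33 \left(-396\right) - 103 = 528 \left(-396\right) - 103 = -209088 - 103 = -209191$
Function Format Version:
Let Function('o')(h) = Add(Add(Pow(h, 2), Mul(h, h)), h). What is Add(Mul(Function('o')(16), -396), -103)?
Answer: -209191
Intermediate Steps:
Function('o')(h) = Add(h, Mul(2, Pow(h, 2))) (Function('o')(h) = Add(Add(Pow(h, 2), Pow(h, 2)), h) = Add(Mul(2, Pow(h, 2)), h) = Add(h, Mul(2, Pow(h, 2))))
Add(Mul(Function('o')(16), -396), -103) = Add(Mul(Mul(16, Add(1, Mul(2, 16))), -396), -103) = Add(Mul(Mul(16, Add(1, 32)), -396), -103) = Add(Mul(Mul(16, 33), -396), -103) = Add(Mul(528, -396), -103) = Add(-209088, -103) = -209191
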